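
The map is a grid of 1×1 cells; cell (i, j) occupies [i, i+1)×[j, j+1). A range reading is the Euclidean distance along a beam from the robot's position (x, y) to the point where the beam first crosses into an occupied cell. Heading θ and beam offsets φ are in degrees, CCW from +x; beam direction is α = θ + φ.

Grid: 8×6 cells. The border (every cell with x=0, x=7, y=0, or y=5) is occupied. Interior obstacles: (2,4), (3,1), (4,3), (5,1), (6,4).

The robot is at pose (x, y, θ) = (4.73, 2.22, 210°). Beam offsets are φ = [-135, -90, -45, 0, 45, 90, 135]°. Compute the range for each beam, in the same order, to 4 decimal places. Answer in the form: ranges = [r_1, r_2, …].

beam 1: φ=-135°, α=75°
  d=(0.2588,0.9659)  start (4,2)  tX=1.0432 tY=0.8075  stride 1/|dx|=3.8637 1/|dy|=1.0353
    cross y-line → (4,3), t=0.8075 (wall)
  → r_1 = 0.8075
beam 2: φ=-90°, α=120°
  d=(-0.5000,0.8660)  start (4,2)  tX=1.4600 tY=0.9007  stride 1/|dx|=2.0000 1/|dy|=1.1547
    cross y-line → (4,3), t=0.9007 (wall)
  → r_2 = 0.9007
beam 3: φ=-45°, α=165°
  d=(-0.9659,0.2588)  start (4,2)  tX=0.7558 tY=3.0137  stride 1/|dx|=1.0353 1/|dy|=3.8637
    cross x-line → (3,2), t=0.7558
    cross x-line → (2,2), t=1.7910
    cross x-line → (1,2), t=2.8263
    cross y-line → (1,3), t=3.0137
    cross x-line → (0,3), t=3.8616 (wall)
  → r_3 = 3.8616
beam 4: φ=0°, α=210°
  d=(-0.8660,-0.5000)  start (4,2)  tX=0.8429 tY=0.4400  stride 1/|dx|=1.1547 1/|dy|=2.0000
    cross y-line → (4,1), t=0.4400
    cross x-line → (3,1), t=0.8429 (wall)
  → r_4 = 0.8429
beam 5: φ=45°, α=255°
  d=(-0.2588,-0.9659)  start (4,2)  tX=2.8205 tY=0.2278  stride 1/|dx|=3.8637 1/|dy|=1.0353
    cross y-line → (4,1), t=0.2278
    cross y-line → (4,0), t=1.2630 (wall)
  → r_5 = 1.2630
beam 6: φ=90°, α=300°
  d=(0.5000,-0.8660)  start (4,2)  tX=0.5400 tY=0.2540  stride 1/|dx|=2.0000 1/|dy|=1.1547
    cross y-line → (4,1), t=0.2540
    cross x-line → (5,1), t=0.5400 (wall)
  → r_6 = 0.5400
beam 7: φ=135°, α=345°
  d=(0.9659,-0.2588)  start (4,2)  tX=0.2795 tY=0.8500  stride 1/|dx|=1.0353 1/|dy|=3.8637
    cross x-line → (5,2), t=0.2795
    cross y-line → (5,1), t=0.8500 (wall)
  → r_7 = 0.8500

ranges = [0.8075, 0.9007, 3.8616, 0.8429, 1.2630, 0.5400, 0.8500]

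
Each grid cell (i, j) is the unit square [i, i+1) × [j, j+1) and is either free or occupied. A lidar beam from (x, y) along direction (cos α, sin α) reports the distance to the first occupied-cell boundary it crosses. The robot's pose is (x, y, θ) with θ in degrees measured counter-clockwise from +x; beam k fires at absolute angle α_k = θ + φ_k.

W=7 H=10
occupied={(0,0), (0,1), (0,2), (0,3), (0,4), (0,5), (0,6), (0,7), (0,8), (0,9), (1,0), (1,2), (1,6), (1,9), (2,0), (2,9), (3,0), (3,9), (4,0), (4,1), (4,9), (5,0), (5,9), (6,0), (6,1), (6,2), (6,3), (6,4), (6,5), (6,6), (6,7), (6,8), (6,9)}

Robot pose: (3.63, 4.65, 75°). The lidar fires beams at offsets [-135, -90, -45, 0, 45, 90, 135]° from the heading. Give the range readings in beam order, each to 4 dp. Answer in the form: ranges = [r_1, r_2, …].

beam 1: φ=-135°, α=300°
  dir = (cos 300°, sin 300°) = (0.5000, -0.8660); from cell (3,4)
  next x-line at t=0.7400, next y-line at t=0.7506; Δt_x=2.0000, Δt_y=1.1547
    x: enter (4,4) at t=0.7400
    y: enter (4,3) at t=0.7506
    y: enter (4,2) at t=1.9053
    x: enter (5,2) at t=2.7400
    y: enter (5,1) at t=3.0600
    y: enter (5,0) at t=4.2147 ← occupied
  → r_1 = 4.2147
beam 2: φ=-90°, α=345°
  dir = (cos 345°, sin 345°) = (0.9659, -0.2588); from cell (3,4)
  next x-line at t=0.3831, next y-line at t=2.5114; Δt_x=1.0353, Δt_y=3.8637
    x: enter (4,4) at t=0.3831
    x: enter (5,4) at t=1.4183
    x: enter (6,4) at t=2.4536 ← occupied
  → r_2 = 2.4536
beam 3: φ=-45°, α=30°
  dir = (cos 30°, sin 30°) = (0.8660, 0.5000); from cell (3,4)
  next x-line at t=0.4272, next y-line at t=0.7000; Δt_x=1.1547, Δt_y=2.0000
    x: enter (4,4) at t=0.4272
    y: enter (4,5) at t=0.7000
    x: enter (5,5) at t=1.5819
    y: enter (5,6) at t=2.7000
    x: enter (6,6) at t=2.7366 ← occupied
  → r_3 = 2.7366
beam 4: φ=0°, α=75°
  dir = (cos 75°, sin 75°) = (0.2588, 0.9659); from cell (3,4)
  next x-line at t=1.4296, next y-line at t=0.3623; Δt_x=3.8637, Δt_y=1.0353
    y: enter (3,5) at t=0.3623
    y: enter (3,6) at t=1.3976
    x: enter (4,6) at t=1.4296
    y: enter (4,7) at t=2.4329
    y: enter (4,8) at t=3.4682
    y: enter (4,9) at t=4.5035 ← occupied
  → r_4 = 4.5035
beam 5: φ=45°, α=120°
  dir = (cos 120°, sin 120°) = (-0.5000, 0.8660); from cell (3,4)
  next x-line at t=1.2600, next y-line at t=0.4041; Δt_x=2.0000, Δt_y=1.1547
    y: enter (3,5) at t=0.4041
    x: enter (2,5) at t=1.2600
    y: enter (2,6) at t=1.5588
    y: enter (2,7) at t=2.7135
    x: enter (1,7) at t=3.2600
    y: enter (1,8) at t=3.8682
    y: enter (1,9) at t=5.0229 ← occupied
  → r_5 = 5.0229
beam 6: φ=90°, α=165°
  dir = (cos 165°, sin 165°) = (-0.9659, 0.2588); from cell (3,4)
  next x-line at t=0.6522, next y-line at t=1.3523; Δt_x=1.0353, Δt_y=3.8637
    x: enter (2,4) at t=0.6522
    y: enter (2,5) at t=1.3523
    x: enter (1,5) at t=1.6875
    x: enter (0,5) at t=2.7228 ← occupied
  → r_6 = 2.7228
beam 7: φ=135°, α=210°
  dir = (cos 210°, sin 210°) = (-0.8660, -0.5000); from cell (3,4)
  next x-line at t=0.7275, next y-line at t=1.3000; Δt_x=1.1547, Δt_y=2.0000
    x: enter (2,4) at t=0.7275
    y: enter (2,3) at t=1.3000
    x: enter (1,3) at t=1.8822
    x: enter (0,3) at t=3.0369 ← occupied
  → r_7 = 3.0369

ranges = [4.2147, 2.4536, 2.7366, 4.5035, 5.0229, 2.7228, 3.0369]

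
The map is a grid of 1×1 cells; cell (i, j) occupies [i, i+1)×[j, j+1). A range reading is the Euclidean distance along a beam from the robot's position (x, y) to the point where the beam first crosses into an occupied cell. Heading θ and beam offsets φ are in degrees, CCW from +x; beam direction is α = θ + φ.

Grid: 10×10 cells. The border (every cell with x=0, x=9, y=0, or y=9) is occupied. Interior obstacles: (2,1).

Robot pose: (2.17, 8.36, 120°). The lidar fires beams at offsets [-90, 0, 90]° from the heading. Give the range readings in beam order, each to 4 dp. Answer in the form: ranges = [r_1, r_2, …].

ranges = [1.2800, 0.7390, 1.3510]

beam 1: φ=-90°, α=30°
  dir = (cos 30°, sin 30°) = (0.8660, 0.5000); from cell (2,8)
  next x-line at t=0.9584, next y-line at t=1.2800; Δt_x=1.1547, Δt_y=2.0000
    x: enter (3,8) at t=0.9584
    y: enter (3,9) at t=1.2800 ← occupied
  → r_1 = 1.2800
beam 2: φ=0°, α=120°
  dir = (cos 120°, sin 120°) = (-0.5000, 0.8660); from cell (2,8)
  next x-line at t=0.3400, next y-line at t=0.7390; Δt_x=2.0000, Δt_y=1.1547
    x: enter (1,8) at t=0.3400
    y: enter (1,9) at t=0.7390 ← occupied
  → r_2 = 0.7390
beam 3: φ=90°, α=210°
  dir = (cos 210°, sin 210°) = (-0.8660, -0.5000); from cell (2,8)
  next x-line at t=0.1963, next y-line at t=0.7200; Δt_x=1.1547, Δt_y=2.0000
    x: enter (1,8) at t=0.1963
    y: enter (1,7) at t=0.7200
    x: enter (0,7) at t=1.3510 ← occupied
  → r_3 = 1.3510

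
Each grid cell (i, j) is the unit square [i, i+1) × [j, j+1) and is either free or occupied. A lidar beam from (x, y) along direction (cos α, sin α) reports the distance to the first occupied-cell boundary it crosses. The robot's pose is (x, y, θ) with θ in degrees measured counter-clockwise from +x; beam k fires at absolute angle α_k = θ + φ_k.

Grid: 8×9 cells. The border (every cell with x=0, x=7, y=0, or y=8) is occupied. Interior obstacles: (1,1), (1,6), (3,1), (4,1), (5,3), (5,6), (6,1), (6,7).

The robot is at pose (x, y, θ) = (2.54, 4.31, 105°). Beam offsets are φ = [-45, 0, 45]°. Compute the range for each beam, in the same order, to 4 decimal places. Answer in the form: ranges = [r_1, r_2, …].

ranges = [4.2608, 2.0864, 1.7782]

beam 1: φ=-45°, α=60°
  cosα=0.5000 sinα=0.8660 | (2,4) | tMaxX 0.9200 tMaxY 0.7967 | tΔX 2.0000 tΔY 1.1547
    t=0.7967 [y] (2,5)
    t=0.9200 [x] (3,5)
    t=1.9514 [y] (3,6)
    t=2.9200 [x] (4,6)
    t=3.1061 [y] (4,7)
    t=4.2608 [y] (4,8) — stop
  → r_1 = 4.2608
beam 2: φ=0°, α=105°
  cosα=-0.2588 sinα=0.9659 | (2,4) | tMaxX 2.0864 tMaxY 0.7143 | tΔX 3.8637 tΔY 1.0353
    t=0.7143 [y] (2,5)
    t=1.7496 [y] (2,6)
    t=2.0864 [x] (1,6) — stop
  → r_2 = 2.0864
beam 3: φ=45°, α=150°
  cosα=-0.8660 sinα=0.5000 | (2,4) | tMaxX 0.6235 tMaxY 1.3800 | tΔX 1.1547 tΔY 2.0000
    t=0.6235 [x] (1,4)
    t=1.3800 [y] (1,5)
    t=1.7782 [x] (0,5) — stop
  → r_3 = 1.7782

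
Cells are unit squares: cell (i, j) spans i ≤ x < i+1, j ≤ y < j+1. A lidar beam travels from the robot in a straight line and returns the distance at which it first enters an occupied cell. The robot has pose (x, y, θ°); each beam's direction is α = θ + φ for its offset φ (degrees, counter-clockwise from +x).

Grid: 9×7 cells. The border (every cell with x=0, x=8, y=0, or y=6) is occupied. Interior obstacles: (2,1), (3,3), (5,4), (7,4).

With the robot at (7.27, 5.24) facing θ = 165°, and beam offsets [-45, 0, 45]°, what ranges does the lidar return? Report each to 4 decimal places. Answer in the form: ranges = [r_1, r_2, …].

ranges = [0.8776, 2.9364, 1.4665]

beam 1: φ=-45°, α=120°
  dir = (cos 120°, sin 120°) = (-0.5000, 0.8660); from cell (7,5)
  next x-line at t=0.5400, next y-line at t=0.8776; Δt_x=2.0000, Δt_y=1.1547
    x: enter (6,5) at t=0.5400
    y: enter (6,6) at t=0.8776 ← occupied
  → r_1 = 0.8776
beam 2: φ=0°, α=165°
  dir = (cos 165°, sin 165°) = (-0.9659, 0.2588); from cell (7,5)
  next x-line at t=0.2795, next y-line at t=2.9364; Δt_x=1.0353, Δt_y=3.8637
    x: enter (6,5) at t=0.2795
    x: enter (5,5) at t=1.3148
    x: enter (4,5) at t=2.3501
    y: enter (4,6) at t=2.9364 ← occupied
  → r_2 = 2.9364
beam 3: φ=45°, α=210°
  dir = (cos 210°, sin 210°) = (-0.8660, -0.5000); from cell (7,5)
  next x-line at t=0.3118, next y-line at t=0.4800; Δt_x=1.1547, Δt_y=2.0000
    x: enter (6,5) at t=0.3118
    y: enter (6,4) at t=0.4800
    x: enter (5,4) at t=1.4665 ← occupied
  → r_3 = 1.4665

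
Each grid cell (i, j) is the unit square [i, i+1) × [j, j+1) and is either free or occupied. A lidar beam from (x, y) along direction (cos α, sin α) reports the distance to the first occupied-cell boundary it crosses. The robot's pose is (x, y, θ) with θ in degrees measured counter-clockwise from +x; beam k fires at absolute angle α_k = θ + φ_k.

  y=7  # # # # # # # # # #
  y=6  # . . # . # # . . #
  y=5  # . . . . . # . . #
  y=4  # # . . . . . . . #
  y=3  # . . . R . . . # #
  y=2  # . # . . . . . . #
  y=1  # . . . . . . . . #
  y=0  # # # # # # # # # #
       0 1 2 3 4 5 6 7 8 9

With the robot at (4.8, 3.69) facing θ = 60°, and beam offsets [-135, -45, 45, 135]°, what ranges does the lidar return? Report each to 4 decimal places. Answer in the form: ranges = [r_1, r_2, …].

beam 1: φ=-135°, α=285°
  cosα=0.2588 sinα=-0.9659 | (4,3) | tMaxX 0.7727 tMaxY 0.7143 | tΔX 3.8637 tΔY 1.0353
    t=0.7143 [y] (4,2)
    t=0.7727 [x] (5,2)
    t=1.7496 [y] (5,1)
    t=2.7849 [y] (5,0) — stop
  → r_1 = 2.7849
beam 2: φ=-45°, α=15°
  cosα=0.9659 sinα=0.2588 | (4,3) | tMaxX 0.2071 tMaxY 1.1977 | tΔX 1.0353 tΔY 3.8637
    t=0.2071 [x] (5,3)
    t=1.1977 [y] (5,4)
    t=1.2423 [x] (6,4)
    t=2.2776 [x] (7,4)
    t=3.3129 [x] (8,4)
    t=4.3482 [x] (9,4) — stop
  → r_2 = 4.3482
beam 3: φ=45°, α=105°
  cosα=-0.2588 sinα=0.9659 | (4,3) | tMaxX 3.0910 tMaxY 0.3209 | tΔX 3.8637 tΔY 1.0353
    t=0.3209 [y] (4,4)
    t=1.3562 [y] (4,5)
    t=2.3915 [y] (4,6)
    t=3.0910 [x] (3,6) — stop
  → r_3 = 3.0910
beam 4: φ=135°, α=195°
  cosα=-0.9659 sinα=-0.2588 | (4,3) | tMaxX 0.8282 tMaxY 2.6660 | tΔX 1.0353 tΔY 3.8637
    t=0.8282 [x] (3,3)
    t=1.8635 [x] (2,3)
    t=2.6660 [y] (2,2) — stop
  → r_4 = 2.6660

ranges = [2.7849, 4.3482, 3.0910, 2.6660]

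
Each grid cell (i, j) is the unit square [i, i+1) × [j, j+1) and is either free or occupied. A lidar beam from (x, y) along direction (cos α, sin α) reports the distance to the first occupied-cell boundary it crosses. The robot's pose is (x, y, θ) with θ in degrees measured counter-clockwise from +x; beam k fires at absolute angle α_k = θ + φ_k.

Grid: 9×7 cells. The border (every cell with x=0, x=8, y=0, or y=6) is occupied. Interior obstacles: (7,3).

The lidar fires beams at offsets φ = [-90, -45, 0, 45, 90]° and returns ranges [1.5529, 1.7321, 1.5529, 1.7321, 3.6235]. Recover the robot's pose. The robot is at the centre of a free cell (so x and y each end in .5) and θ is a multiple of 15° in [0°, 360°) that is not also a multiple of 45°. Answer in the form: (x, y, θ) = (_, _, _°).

Enumerate (i+0.5, j+0.5, θ) over the 34 free cells and 16 admissible headings. For each, cast all 5 beams and compare to the given ranges.
  (6.5, 3.5, 150°): beam 1 = 2.8868 ≠ 1.5529 ✗
  (7.5, 1.5, 60°): beam 1 = 0.5774 ≠ 1.5529 ✗
  (6.5, 1.5, 240°): beam 1 = 6.3509 ≠ 1.5529 ✗
  …
  (2.5, 4.5, 165°): r_1=1.5529, r_2=1.7321, r_3=1.5529, r_4=1.7321, r_5=3.6235 — all match ✓
No second candidate reproduces the full scan.

(x, y, θ) = (2.5, 4.5, 165°)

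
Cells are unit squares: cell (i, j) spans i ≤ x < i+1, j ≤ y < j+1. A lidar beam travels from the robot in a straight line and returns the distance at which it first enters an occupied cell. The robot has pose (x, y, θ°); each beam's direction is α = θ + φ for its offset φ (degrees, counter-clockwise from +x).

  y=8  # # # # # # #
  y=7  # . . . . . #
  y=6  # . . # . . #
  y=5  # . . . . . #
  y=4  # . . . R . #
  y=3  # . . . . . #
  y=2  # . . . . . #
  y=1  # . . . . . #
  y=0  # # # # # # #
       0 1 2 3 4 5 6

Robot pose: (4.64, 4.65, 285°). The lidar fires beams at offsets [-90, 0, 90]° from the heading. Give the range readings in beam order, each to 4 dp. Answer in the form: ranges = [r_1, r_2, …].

beam 1: φ=-90°, α=195°
  cosα=-0.9659 sinα=-0.2588 | (4,4) | tMaxX 0.6626 tMaxY 2.5114 | tΔX 1.0353 tΔY 3.8637
    t=0.6626 [x] (3,4)
    t=1.6979 [x] (2,4)
    t=2.5114 [y] (2,3)
    t=2.7331 [x] (1,3)
    t=3.7684 [x] (0,3) — stop
  → r_1 = 3.7684
beam 2: φ=0°, α=285°
  cosα=0.2588 sinα=-0.9659 | (4,4) | tMaxX 1.3909 tMaxY 0.6729 | tΔX 3.8637 tΔY 1.0353
    t=0.6729 [y] (4,3)
    t=1.3909 [x] (5,3)
    t=1.7082 [y] (5,2)
    t=2.7435 [y] (5,1)
    t=3.7788 [y] (5,0) — stop
  → r_2 = 3.7788
beam 3: φ=90°, α=15°
  cosα=0.9659 sinα=0.2588 | (4,4) | tMaxX 0.3727 tMaxY 1.3523 | tΔX 1.0353 tΔY 3.8637
    t=0.3727 [x] (5,4)
    t=1.3523 [y] (5,5)
    t=1.4080 [x] (6,5) — stop
  → r_3 = 1.4080

ranges = [3.7684, 3.7788, 1.4080]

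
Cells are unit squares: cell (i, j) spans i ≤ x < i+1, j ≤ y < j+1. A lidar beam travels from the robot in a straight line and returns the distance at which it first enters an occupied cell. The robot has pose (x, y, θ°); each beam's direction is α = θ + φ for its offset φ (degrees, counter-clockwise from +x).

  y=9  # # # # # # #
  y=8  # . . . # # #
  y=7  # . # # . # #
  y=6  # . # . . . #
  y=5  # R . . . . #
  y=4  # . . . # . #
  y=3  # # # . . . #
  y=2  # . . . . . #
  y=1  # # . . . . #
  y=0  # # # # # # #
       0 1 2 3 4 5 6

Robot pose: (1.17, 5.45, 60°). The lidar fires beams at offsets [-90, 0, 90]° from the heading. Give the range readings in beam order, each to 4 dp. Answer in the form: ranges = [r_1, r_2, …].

beam 1: φ=-90°, α=330°
  d=(0.8660,-0.5000)  start (1,5)  tX=0.9584 tY=0.9000  stride 1/|dx|=1.1547 1/|dy|=2.0000
    cross y-line → (1,4), t=0.9000
    cross x-line → (2,4), t=0.9584
    cross x-line → (3,4), t=2.1131
    cross y-line → (3,3), t=2.9000
    cross x-line → (4,3), t=3.2678
    cross x-line → (5,3), t=4.4225
    cross y-line → (5,2), t=4.9000
    cross x-line → (6,2), t=5.5772 (wall)
  → r_1 = 5.5772
beam 2: φ=0°, α=60°
  d=(0.5000,0.8660)  start (1,5)  tX=1.6600 tY=0.6351  stride 1/|dx|=2.0000 1/|dy|=1.1547
    cross y-line → (1,6), t=0.6351
    cross x-line → (2,6), t=1.6600 (wall)
  → r_2 = 1.6600
beam 3: φ=90°, α=150°
  d=(-0.8660,0.5000)  start (1,5)  tX=0.1963 tY=1.1000  stride 1/|dx|=1.1547 1/|dy|=2.0000
    cross x-line → (0,5), t=0.1963 (wall)
  → r_3 = 0.1963

ranges = [5.5772, 1.6600, 0.1963]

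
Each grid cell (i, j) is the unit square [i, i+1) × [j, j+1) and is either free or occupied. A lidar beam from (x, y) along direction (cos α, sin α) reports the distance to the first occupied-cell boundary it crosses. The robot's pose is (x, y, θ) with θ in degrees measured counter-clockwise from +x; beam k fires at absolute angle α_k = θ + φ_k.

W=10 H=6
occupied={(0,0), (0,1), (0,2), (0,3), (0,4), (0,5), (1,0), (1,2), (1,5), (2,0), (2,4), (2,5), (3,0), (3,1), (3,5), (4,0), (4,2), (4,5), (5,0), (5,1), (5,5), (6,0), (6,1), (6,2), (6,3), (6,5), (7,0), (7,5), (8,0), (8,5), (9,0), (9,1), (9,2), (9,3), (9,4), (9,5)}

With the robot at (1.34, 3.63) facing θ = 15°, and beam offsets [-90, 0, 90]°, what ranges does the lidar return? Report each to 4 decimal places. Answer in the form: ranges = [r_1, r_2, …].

beam 1: φ=-90°, α=285°
  d=(0.2588,-0.9659)  start (1,3)  tX=2.5500 tY=0.6522  stride 1/|dx|=3.8637 1/|dy|=1.0353
    cross y-line → (1,2), t=0.6522 (wall)
  → r_1 = 0.6522
beam 2: φ=0°, α=15°
  d=(0.9659,0.2588)  start (1,3)  tX=0.6833 tY=1.4296  stride 1/|dx|=1.0353 1/|dy|=3.8637
    cross x-line → (2,3), t=0.6833
    cross y-line → (2,4), t=1.4296 (wall)
  → r_2 = 1.4296
beam 3: φ=90°, α=105°
  d=(-0.2588,0.9659)  start (1,3)  tX=1.3137 tY=0.3831  stride 1/|dx|=3.8637 1/|dy|=1.0353
    cross y-line → (1,4), t=0.3831
    cross x-line → (0,4), t=1.3137 (wall)
  → r_3 = 1.3137

ranges = [0.6522, 1.4296, 1.3137]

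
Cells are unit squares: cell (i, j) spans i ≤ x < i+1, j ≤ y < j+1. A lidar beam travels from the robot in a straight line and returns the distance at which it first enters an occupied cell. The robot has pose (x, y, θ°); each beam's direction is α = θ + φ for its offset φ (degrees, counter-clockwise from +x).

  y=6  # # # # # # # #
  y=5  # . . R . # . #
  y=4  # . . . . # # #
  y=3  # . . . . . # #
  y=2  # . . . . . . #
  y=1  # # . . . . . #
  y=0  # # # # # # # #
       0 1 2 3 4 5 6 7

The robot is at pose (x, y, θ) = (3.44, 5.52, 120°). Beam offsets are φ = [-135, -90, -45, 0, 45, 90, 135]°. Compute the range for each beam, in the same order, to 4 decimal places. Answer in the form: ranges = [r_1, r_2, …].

ranges = [1.6150, 0.9600, 0.4969, 0.5543, 1.8546, 2.8175, 4.6794]

beam 1: φ=-135°, α=345°
  cosα=0.9659 sinα=-0.2588 | (3,5) | tMaxX 0.5798 tMaxY 2.0091 | tΔX 1.0353 tΔY 3.8637
    t=0.5798 [x] (4,5)
    t=1.6150 [x] (5,5) — stop
  → r_1 = 1.6150
beam 2: φ=-90°, α=30°
  cosα=0.8660 sinα=0.5000 | (3,5) | tMaxX 0.6466 tMaxY 0.9600 | tΔX 1.1547 tΔY 2.0000
    t=0.6466 [x] (4,5)
    t=0.9600 [y] (4,6) — stop
  → r_2 = 0.9600
beam 3: φ=-45°, α=75°
  cosα=0.2588 sinα=0.9659 | (3,5) | tMaxX 2.1637 tMaxY 0.4969 | tΔX 3.8637 tΔY 1.0353
    t=0.4969 [y] (3,6) — stop
  → r_3 = 0.4969
beam 4: φ=0°, α=120°
  cosα=-0.5000 sinα=0.8660 | (3,5) | tMaxX 0.8800 tMaxY 0.5543 | tΔX 2.0000 tΔY 1.1547
    t=0.5543 [y] (3,6) — stop
  → r_4 = 0.5543
beam 5: φ=45°, α=165°
  cosα=-0.9659 sinα=0.2588 | (3,5) | tMaxX 0.4555 tMaxY 1.8546 | tΔX 1.0353 tΔY 3.8637
    t=0.4555 [x] (2,5)
    t=1.4908 [x] (1,5)
    t=1.8546 [y] (1,6) — stop
  → r_5 = 1.8546
beam 6: φ=90°, α=210°
  cosα=-0.8660 sinα=-0.5000 | (3,5) | tMaxX 0.5081 tMaxY 1.0400 | tΔX 1.1547 tΔY 2.0000
    t=0.5081 [x] (2,5)
    t=1.0400 [y] (2,4)
    t=1.6628 [x] (1,4)
    t=2.8175 [x] (0,4) — stop
  → r_6 = 2.8175
beam 7: φ=135°, α=255°
  cosα=-0.2588 sinα=-0.9659 | (3,5) | tMaxX 1.7000 tMaxY 0.5383 | tΔX 3.8637 tΔY 1.0353
    t=0.5383 [y] (3,4)
    t=1.5736 [y] (3,3)
    t=1.7000 [x] (2,3)
    t=2.6089 [y] (2,2)
    t=3.6442 [y] (2,1)
    t=4.6794 [y] (2,0) — stop
  → r_7 = 4.6794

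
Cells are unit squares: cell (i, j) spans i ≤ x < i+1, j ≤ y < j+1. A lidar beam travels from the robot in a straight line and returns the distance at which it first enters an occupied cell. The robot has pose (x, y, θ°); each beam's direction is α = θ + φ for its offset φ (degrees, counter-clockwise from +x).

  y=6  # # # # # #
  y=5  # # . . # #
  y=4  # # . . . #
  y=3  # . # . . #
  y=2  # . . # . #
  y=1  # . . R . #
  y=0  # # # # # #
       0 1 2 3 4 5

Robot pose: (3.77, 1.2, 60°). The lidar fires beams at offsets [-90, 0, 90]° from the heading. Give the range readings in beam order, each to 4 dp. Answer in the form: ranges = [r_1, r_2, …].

beam 1: φ=-90°, α=330°
  cosα=0.8660 sinα=-0.5000 | (3,1) | tMaxX 0.2656 tMaxY 0.4000 | tΔX 1.1547 tΔY 2.0000
    t=0.2656 [x] (4,1)
    t=0.4000 [y] (4,0) — stop
  → r_1 = 0.4000
beam 2: φ=0°, α=60°
  cosα=0.5000 sinα=0.8660 | (3,1) | tMaxX 0.4600 tMaxY 0.9238 | tΔX 2.0000 tΔY 1.1547
    t=0.4600 [x] (4,1)
    t=0.9238 [y] (4,2)
    t=2.0785 [y] (4,3)
    t=2.4600 [x] (5,3) — stop
  → r_2 = 2.4600
beam 3: φ=90°, α=150°
  cosα=-0.8660 sinα=0.5000 | (3,1) | tMaxX 0.8891 tMaxY 1.6000 | tΔX 1.1547 tΔY 2.0000
    t=0.8891 [x] (2,1)
    t=1.6000 [y] (2,2)
    t=2.0438 [x] (1,2)
    t=3.1985 [x] (0,2) — stop
  → r_3 = 3.1985

ranges = [0.4000, 2.4600, 3.1985]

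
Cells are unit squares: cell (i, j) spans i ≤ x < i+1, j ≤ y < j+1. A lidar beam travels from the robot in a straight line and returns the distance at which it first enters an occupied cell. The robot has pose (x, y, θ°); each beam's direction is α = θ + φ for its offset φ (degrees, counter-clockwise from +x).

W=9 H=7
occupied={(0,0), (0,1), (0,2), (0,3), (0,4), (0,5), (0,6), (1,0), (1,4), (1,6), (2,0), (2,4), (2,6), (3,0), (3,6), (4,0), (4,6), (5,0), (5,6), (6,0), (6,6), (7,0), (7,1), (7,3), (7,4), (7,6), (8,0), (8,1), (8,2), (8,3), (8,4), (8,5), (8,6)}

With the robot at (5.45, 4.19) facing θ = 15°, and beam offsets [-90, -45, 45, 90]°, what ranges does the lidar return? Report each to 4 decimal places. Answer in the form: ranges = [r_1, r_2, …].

beam 1: φ=-90°, α=285°
  cosα=0.2588 sinα=-0.9659 | (5,4) | tMaxX 2.1250 tMaxY 0.1967 | tΔX 3.8637 tΔY 1.0353
    t=0.1967 [y] (5,3)
    t=1.2320 [y] (5,2)
    t=2.1250 [x] (6,2)
    t=2.2673 [y] (6,1)
    t=3.3025 [y] (6,0) — stop
  → r_1 = 3.3025
beam 2: φ=-45°, α=330°
  cosα=0.8660 sinα=-0.5000 | (5,4) | tMaxX 0.6351 tMaxY 0.3800 | tΔX 1.1547 tΔY 2.0000
    t=0.3800 [y] (5,3)
    t=0.6351 [x] (6,3)
    t=1.7898 [x] (7,3) — stop
  → r_2 = 1.7898
beam 3: φ=45°, α=60°
  cosα=0.5000 sinα=0.8660 | (5,4) | tMaxX 1.1000 tMaxY 0.9353 | tΔX 2.0000 tΔY 1.1547
    t=0.9353 [y] (5,5)
    t=1.1000 [x] (6,5)
    t=2.0900 [y] (6,6) — stop
  → r_3 = 2.0900
beam 4: φ=90°, α=105°
  cosα=-0.2588 sinα=0.9659 | (5,4) | tMaxX 1.7387 tMaxY 0.8386 | tΔX 3.8637 tΔY 1.0353
    t=0.8386 [y] (5,5)
    t=1.7387 [x] (4,5)
    t=1.8738 [y] (4,6) — stop
  → r_4 = 1.8738

ranges = [3.3025, 1.7898, 2.0900, 1.8738]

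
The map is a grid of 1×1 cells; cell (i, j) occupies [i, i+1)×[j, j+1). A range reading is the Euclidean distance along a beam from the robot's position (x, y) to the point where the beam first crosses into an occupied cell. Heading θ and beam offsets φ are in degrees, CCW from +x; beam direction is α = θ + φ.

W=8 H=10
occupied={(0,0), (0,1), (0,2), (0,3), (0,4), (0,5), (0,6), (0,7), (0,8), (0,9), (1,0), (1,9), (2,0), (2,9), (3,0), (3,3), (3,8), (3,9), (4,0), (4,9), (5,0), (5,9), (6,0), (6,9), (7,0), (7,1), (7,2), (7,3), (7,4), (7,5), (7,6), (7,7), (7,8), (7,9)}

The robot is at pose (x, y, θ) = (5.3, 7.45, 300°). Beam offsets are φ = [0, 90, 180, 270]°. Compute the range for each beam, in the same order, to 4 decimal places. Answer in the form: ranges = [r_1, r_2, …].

ranges = [3.4000, 1.9630, 1.7898, 4.9652]

beam 1: φ=0°, α=300°
  d=(0.5000,-0.8660)  start (5,7)  tX=1.4000 tY=0.5196  stride 1/|dx|=2.0000 1/|dy|=1.1547
    cross y-line → (5,6), t=0.5196
    cross x-line → (6,6), t=1.4000
    cross y-line → (6,5), t=1.6743
    cross y-line → (6,4), t=2.8290
    cross x-line → (7,4), t=3.4000 (wall)
  → r_1 = 3.4000
beam 2: φ=90°, α=30°
  d=(0.8660,0.5000)  start (5,7)  tX=0.8083 tY=1.1000  stride 1/|dx|=1.1547 1/|dy|=2.0000
    cross x-line → (6,7), t=0.8083
    cross y-line → (6,8), t=1.1000
    cross x-line → (7,8), t=1.9630 (wall)
  → r_2 = 1.9630
beam 3: φ=180°, α=120°
  d=(-0.5000,0.8660)  start (5,7)  tX=0.6000 tY=0.6351  stride 1/|dx|=2.0000 1/|dy|=1.1547
    cross x-line → (4,7), t=0.6000
    cross y-line → (4,8), t=0.6351
    cross y-line → (4,9), t=1.7898 (wall)
  → r_3 = 1.7898
beam 4: φ=270°, α=210°
  d=(-0.8660,-0.5000)  start (5,7)  tX=0.3464 tY=0.9000  stride 1/|dx|=1.1547 1/|dy|=2.0000
    cross x-line → (4,7), t=0.3464
    cross y-line → (4,6), t=0.9000
    cross x-line → (3,6), t=1.5011
    cross x-line → (2,6), t=2.6558
    cross y-line → (2,5), t=2.9000
    cross x-line → (1,5), t=3.8105
    cross y-line → (1,4), t=4.9000
    cross x-line → (0,4), t=4.9652 (wall)
  → r_4 = 4.9652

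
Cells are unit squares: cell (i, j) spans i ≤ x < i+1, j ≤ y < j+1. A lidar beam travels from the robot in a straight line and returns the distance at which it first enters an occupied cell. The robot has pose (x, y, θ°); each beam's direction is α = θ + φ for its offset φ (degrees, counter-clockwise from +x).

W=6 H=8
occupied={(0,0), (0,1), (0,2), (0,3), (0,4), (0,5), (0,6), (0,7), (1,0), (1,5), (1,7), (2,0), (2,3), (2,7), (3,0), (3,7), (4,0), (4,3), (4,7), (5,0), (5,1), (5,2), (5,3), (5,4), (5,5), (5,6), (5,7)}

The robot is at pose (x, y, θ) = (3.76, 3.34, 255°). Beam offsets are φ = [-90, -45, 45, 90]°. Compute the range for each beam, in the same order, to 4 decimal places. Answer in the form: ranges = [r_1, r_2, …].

beam 1: φ=-90°, α=165°
  direction (-0.9659, 0.2588); cell (3,3); t to first gridline: x 0.7868, y 2.5500 (then +1.0353 / +3.8637)
    (2,3) via x @ 0.7868  # hit
  → r_1 = 0.7868
beam 2: φ=-45°, α=210°
  direction (-0.8660, -0.5000); cell (3,3); t to first gridline: x 0.8776, y 0.6800 (then +1.1547 / +2.0000)
    (3,2) via y @ 0.6800
    (2,2) via x @ 0.8776
    (1,2) via x @ 2.0323
    (1,1) via y @ 2.6800
    (0,1) via x @ 3.1870  # hit
  → r_2 = 3.1870
beam 3: φ=45°, α=300°
  direction (0.5000, -0.8660); cell (3,3); t to first gridline: x 0.4800, y 0.3926 (then +2.0000 / +1.1547)
    (3,2) via y @ 0.3926
    (4,2) via x @ 0.4800
    (4,1) via y @ 1.5473
    (5,1) via x @ 2.4800  # hit
  → r_3 = 2.4800
beam 4: φ=90°, α=345°
  direction (0.9659, -0.2588); cell (3,3); t to first gridline: x 0.2485, y 1.3137 (then +1.0353 / +3.8637)
    (4,3) via x @ 0.2485  # hit
  → r_4 = 0.2485

ranges = [0.7868, 3.1870, 2.4800, 0.2485]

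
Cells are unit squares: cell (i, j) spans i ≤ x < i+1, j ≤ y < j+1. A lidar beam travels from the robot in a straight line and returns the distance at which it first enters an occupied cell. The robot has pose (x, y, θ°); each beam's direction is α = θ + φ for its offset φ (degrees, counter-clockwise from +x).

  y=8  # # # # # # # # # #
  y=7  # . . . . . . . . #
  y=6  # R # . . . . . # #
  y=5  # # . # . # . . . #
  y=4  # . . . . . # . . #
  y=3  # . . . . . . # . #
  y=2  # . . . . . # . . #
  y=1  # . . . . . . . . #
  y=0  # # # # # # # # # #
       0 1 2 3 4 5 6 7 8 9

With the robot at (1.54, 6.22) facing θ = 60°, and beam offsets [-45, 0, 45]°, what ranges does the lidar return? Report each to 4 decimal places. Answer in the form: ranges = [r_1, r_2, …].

beam 1: φ=-45°, α=15°
  dir = (cos 15°, sin 15°) = (0.9659, 0.2588); from cell (1,6)
  next x-line at t=0.4762, next y-line at t=3.0137; Δt_x=1.0353, Δt_y=3.8637
    x: enter (2,6) at t=0.4762 ← occupied
  → r_1 = 0.4762
beam 2: φ=0°, α=60°
  dir = (cos 60°, sin 60°) = (0.5000, 0.8660); from cell (1,6)
  next x-line at t=0.9200, next y-line at t=0.9007; Δt_x=2.0000, Δt_y=1.1547
    y: enter (1,7) at t=0.9007
    x: enter (2,7) at t=0.9200
    y: enter (2,8) at t=2.0554 ← occupied
  → r_2 = 2.0554
beam 3: φ=45°, α=105°
  dir = (cos 105°, sin 105°) = (-0.2588, 0.9659); from cell (1,6)
  next x-line at t=2.0864, next y-line at t=0.8075; Δt_x=3.8637, Δt_y=1.0353
    y: enter (1,7) at t=0.8075
    y: enter (1,8) at t=1.8428 ← occupied
  → r_3 = 1.8428

ranges = [0.4762, 2.0554, 1.8428]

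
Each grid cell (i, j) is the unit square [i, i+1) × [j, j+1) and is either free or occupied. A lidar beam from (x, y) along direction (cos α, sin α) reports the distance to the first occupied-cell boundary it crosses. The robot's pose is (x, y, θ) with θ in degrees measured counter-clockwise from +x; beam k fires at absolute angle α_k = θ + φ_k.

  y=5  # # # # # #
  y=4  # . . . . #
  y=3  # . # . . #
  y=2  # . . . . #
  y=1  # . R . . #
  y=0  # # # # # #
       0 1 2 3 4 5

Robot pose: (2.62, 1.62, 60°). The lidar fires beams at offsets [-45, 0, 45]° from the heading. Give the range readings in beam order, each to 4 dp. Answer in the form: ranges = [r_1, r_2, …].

ranges = [2.4640, 3.9029, 1.4287]

beam 1: φ=-45°, α=15°
  cosα=0.9659 sinα=0.2588 | (2,1) | tMaxX 0.3934 tMaxY 1.4682 | tΔX 1.0353 tΔY 3.8637
    t=0.3934 [x] (3,1)
    t=1.4287 [x] (4,1)
    t=1.4682 [y] (4,2)
    t=2.4640 [x] (5,2) — stop
  → r_1 = 2.4640
beam 2: φ=0°, α=60°
  cosα=0.5000 sinα=0.8660 | (2,1) | tMaxX 0.7600 tMaxY 0.4388 | tΔX 2.0000 tΔY 1.1547
    t=0.4388 [y] (2,2)
    t=0.7600 [x] (3,2)
    t=1.5935 [y] (3,3)
    t=2.7482 [y] (3,4)
    t=2.7600 [x] (4,4)
    t=3.9029 [y] (4,5) — stop
  → r_2 = 3.9029
beam 3: φ=45°, α=105°
  cosα=-0.2588 sinα=0.9659 | (2,1) | tMaxX 2.3955 tMaxY 0.3934 | tΔX 3.8637 tΔY 1.0353
    t=0.3934 [y] (2,2)
    t=1.4287 [y] (2,3) — stop
  → r_3 = 1.4287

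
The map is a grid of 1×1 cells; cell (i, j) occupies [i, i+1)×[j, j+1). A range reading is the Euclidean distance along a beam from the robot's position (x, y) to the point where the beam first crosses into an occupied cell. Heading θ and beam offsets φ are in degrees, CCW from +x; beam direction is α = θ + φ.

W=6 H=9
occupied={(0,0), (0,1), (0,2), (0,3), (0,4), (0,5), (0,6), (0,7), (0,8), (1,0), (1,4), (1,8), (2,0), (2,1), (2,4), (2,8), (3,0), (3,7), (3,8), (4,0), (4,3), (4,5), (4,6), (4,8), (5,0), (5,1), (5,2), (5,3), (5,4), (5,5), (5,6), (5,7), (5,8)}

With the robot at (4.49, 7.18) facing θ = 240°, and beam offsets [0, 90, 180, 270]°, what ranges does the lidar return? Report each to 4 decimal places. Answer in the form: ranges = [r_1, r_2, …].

ranges = [0.2078, 0.3600, 0.9469, 0.5658]

beam 1: φ=0°, α=240°
  d=(-0.5000,-0.8660)  start (4,7)  tX=0.9800 tY=0.2078  stride 1/|dx|=2.0000 1/|dy|=1.1547
    cross y-line → (4,6), t=0.2078 (wall)
  → r_1 = 0.2078
beam 2: φ=90°, α=330°
  d=(0.8660,-0.5000)  start (4,7)  tX=0.5889 tY=0.3600  stride 1/|dx|=1.1547 1/|dy|=2.0000
    cross y-line → (4,6), t=0.3600 (wall)
  → r_2 = 0.3600
beam 3: φ=180°, α=60°
  d=(0.5000,0.8660)  start (4,7)  tX=1.0200 tY=0.9469  stride 1/|dx|=2.0000 1/|dy|=1.1547
    cross y-line → (4,8), t=0.9469 (wall)
  → r_3 = 0.9469
beam 4: φ=270°, α=150°
  d=(-0.8660,0.5000)  start (4,7)  tX=0.5658 tY=1.6400  stride 1/|dx|=1.1547 1/|dy|=2.0000
    cross x-line → (3,7), t=0.5658 (wall)
  → r_4 = 0.5658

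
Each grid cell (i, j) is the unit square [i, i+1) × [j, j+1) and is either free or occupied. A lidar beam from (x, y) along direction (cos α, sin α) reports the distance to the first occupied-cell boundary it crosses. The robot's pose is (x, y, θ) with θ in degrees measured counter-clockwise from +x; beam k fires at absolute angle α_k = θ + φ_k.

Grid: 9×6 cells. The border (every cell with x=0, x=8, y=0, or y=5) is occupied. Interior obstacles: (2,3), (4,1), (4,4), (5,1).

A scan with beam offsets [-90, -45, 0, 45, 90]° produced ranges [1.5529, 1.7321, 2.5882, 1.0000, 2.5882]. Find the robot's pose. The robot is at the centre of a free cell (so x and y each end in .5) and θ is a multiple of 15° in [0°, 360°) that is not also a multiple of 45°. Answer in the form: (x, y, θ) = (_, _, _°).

(x, y, θ) = (1.5, 2.5, 345°)

Candidates: 24 free-cell centres × 16 headings = 384 poses. Raycast each; keep the one whose scan matches to 4 dp.
  (1.5, 3.5, 150°): beam 1 = 1.7321 ≠ 1.5529 ✗
  (3.5, 1.5, 150°): beam 1 = 2.8868 ≠ 1.5529 ✗
  (4.5, 2.5, 15°): beam 1 = 0.5176 ≠ 1.5529 ✗
  (2.5, 2.5, 285°): beam 3 = 1.5529 ≠ 2.5882 ✗
  …
  (1.5, 2.5, 345°): r_1=1.5529, r_2=1.7321, r_3=2.5882, r_4=1.0000, r_5=2.5882 — all match ✓
Only this pose fits every beam.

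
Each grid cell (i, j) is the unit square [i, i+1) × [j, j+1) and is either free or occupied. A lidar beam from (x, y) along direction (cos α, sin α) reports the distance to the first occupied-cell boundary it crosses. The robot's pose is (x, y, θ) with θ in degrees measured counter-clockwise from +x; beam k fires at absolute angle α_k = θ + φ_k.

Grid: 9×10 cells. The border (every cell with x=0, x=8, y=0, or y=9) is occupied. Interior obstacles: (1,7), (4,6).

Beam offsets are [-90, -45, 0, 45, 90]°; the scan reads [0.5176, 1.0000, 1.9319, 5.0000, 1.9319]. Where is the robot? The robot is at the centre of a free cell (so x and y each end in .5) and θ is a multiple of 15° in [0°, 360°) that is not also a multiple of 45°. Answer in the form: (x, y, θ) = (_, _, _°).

Candidates: 54 free-cell centres × 16 headings = 864 poses. Raycast each; keep the one whose scan matches to 4 dp.
  (3.5, 8.5, 105°): beam 1 = 1.9319 ≠ 0.5176 ✗
  (3.5, 2.5, 345°): beam 1 = 1.5529 ≠ 0.5176 ✗
  (5.5, 6.5, 195°): beam 1 = 2.5882 ≠ 0.5176 ✗
  (6.5, 1.5, 165°): beam 1 = 5.7956 ≠ 0.5176 ✗
  …
  (3.5, 8.5, 195°): r_1=0.5176, r_2=1.0000, r_3=1.9319, r_4=5.0000, r_5=1.9319 — all match ✓
No second candidate reproduces the full scan.

(x, y, θ) = (3.5, 8.5, 195°)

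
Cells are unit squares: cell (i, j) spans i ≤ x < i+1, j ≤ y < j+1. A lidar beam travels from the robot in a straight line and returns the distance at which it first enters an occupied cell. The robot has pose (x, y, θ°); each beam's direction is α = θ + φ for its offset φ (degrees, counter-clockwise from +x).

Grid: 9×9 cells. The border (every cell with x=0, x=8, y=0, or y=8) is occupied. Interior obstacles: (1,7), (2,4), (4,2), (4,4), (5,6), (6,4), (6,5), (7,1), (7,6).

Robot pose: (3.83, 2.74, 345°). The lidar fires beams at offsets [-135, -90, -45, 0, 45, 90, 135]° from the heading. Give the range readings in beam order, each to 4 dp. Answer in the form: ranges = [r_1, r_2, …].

beam 1: φ=-135°, α=210°
  cosα=-0.8660 sinα=-0.5000 | (3,2) | tMaxX 0.9584 tMaxY 1.4800 | tΔX 1.1547 tΔY 2.0000
    t=0.9584 [x] (2,2)
    t=1.4800 [y] (2,1)
    t=2.1131 [x] (1,1)
    t=3.2678 [x] (0,1) — stop
  → r_1 = 3.2678
beam 2: φ=-90°, α=255°
  cosα=-0.2588 sinα=-0.9659 | (3,2) | tMaxX 3.2069 tMaxY 0.7661 | tΔX 3.8637 tΔY 1.0353
    t=0.7661 [y] (3,1)
    t=1.8014 [y] (3,0) — stop
  → r_2 = 1.8014
beam 3: φ=-45°, α=300°
  cosα=0.5000 sinα=-0.8660 | (3,2) | tMaxX 0.3400 tMaxY 0.8545 | tΔX 2.0000 tΔY 1.1547
    t=0.3400 [x] (4,2) — stop
  → r_3 = 0.3400
beam 4: φ=0°, α=345°
  cosα=0.9659 sinα=-0.2588 | (3,2) | tMaxX 0.1760 tMaxY 2.8591 | tΔX 1.0353 tΔY 3.8637
    t=0.1760 [x] (4,2) — stop
  → r_4 = 0.1760
beam 5: φ=45°, α=30°
  cosα=0.8660 sinα=0.5000 | (3,2) | tMaxX 0.1963 tMaxY 0.5200 | tΔX 1.1547 tΔY 2.0000
    t=0.1963 [x] (4,2) — stop
  → r_5 = 0.1963
beam 6: φ=90°, α=75°
  cosα=0.2588 sinα=0.9659 | (3,2) | tMaxX 0.6568 tMaxY 0.2692 | tΔX 3.8637 tΔY 1.0353
    t=0.2692 [y] (3,3)
    t=0.6568 [x] (4,3)
    t=1.3044 [y] (4,4) — stop
  → r_6 = 1.3044
beam 7: φ=135°, α=120°
  cosα=-0.5000 sinα=0.8660 | (3,2) | tMaxX 1.6600 tMaxY 0.3002 | tΔX 2.0000 tΔY 1.1547
    t=0.3002 [y] (3,3)
    t=1.4549 [y] (3,4)
    t=1.6600 [x] (2,4) — stop
  → r_7 = 1.6600

ranges = [3.2678, 1.8014, 0.3400, 0.1760, 0.1963, 1.3044, 1.6600]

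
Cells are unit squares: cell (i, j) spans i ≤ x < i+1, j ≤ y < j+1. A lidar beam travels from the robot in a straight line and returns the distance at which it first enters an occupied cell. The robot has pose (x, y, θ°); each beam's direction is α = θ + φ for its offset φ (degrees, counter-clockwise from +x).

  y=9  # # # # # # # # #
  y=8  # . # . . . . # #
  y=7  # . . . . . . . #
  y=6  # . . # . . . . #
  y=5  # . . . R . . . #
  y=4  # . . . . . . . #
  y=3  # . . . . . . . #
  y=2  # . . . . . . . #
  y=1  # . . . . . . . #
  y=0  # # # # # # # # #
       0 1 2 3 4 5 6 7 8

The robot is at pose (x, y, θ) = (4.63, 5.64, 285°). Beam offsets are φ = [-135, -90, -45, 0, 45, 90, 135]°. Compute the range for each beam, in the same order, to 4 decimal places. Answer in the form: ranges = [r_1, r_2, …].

beam 1: φ=-135°, α=150°
  dir = (cos 150°, sin 150°) = (-0.8660, 0.5000); from cell (4,5)
  next x-line at t=0.7275, next y-line at t=0.7200; Δt_x=1.1547, Δt_y=2.0000
    y: enter (4,6) at t=0.7200
    x: enter (3,6) at t=0.7275 ← occupied
  → r_1 = 0.7275
beam 2: φ=-90°, α=195°
  dir = (cos 195°, sin 195°) = (-0.9659, -0.2588); from cell (4,5)
  next x-line at t=0.6522, next y-line at t=2.4728; Δt_x=1.0353, Δt_y=3.8637
    x: enter (3,5) at t=0.6522
    x: enter (2,5) at t=1.6875
    y: enter (2,4) at t=2.4728
    x: enter (1,4) at t=2.7228
    x: enter (0,4) at t=3.7581 ← occupied
  → r_2 = 3.7581
beam 3: φ=-45°, α=240°
  dir = (cos 240°, sin 240°) = (-0.5000, -0.8660); from cell (4,5)
  next x-line at t=1.2600, next y-line at t=0.7390; Δt_x=2.0000, Δt_y=1.1547
    y: enter (4,4) at t=0.7390
    x: enter (3,4) at t=1.2600
    y: enter (3,3) at t=1.8937
    y: enter (3,2) at t=3.0484
    x: enter (2,2) at t=3.2600
    y: enter (2,1) at t=4.2031
    x: enter (1,1) at t=5.2600
    y: enter (1,0) at t=5.3578 ← occupied
  → r_3 = 5.3578
beam 4: φ=0°, α=285°
  dir = (cos 285°, sin 285°) = (0.2588, -0.9659); from cell (4,5)
  next x-line at t=1.4296, next y-line at t=0.6626; Δt_x=3.8637, Δt_y=1.0353
    y: enter (4,4) at t=0.6626
    x: enter (5,4) at t=1.4296
    y: enter (5,3) at t=1.6979
    y: enter (5,2) at t=2.7331
    y: enter (5,1) at t=3.7684
    y: enter (5,0) at t=4.8037 ← occupied
  → r_4 = 4.8037
beam 5: φ=45°, α=330°
  dir = (cos 330°, sin 330°) = (0.8660, -0.5000); from cell (4,5)
  next x-line at t=0.4272, next y-line at t=1.2800; Δt_x=1.1547, Δt_y=2.0000
    x: enter (5,5) at t=0.4272
    y: enter (5,4) at t=1.2800
    x: enter (6,4) at t=1.5819
    x: enter (7,4) at t=2.7366
    y: enter (7,3) at t=3.2800
    x: enter (8,3) at t=3.8913 ← occupied
  → r_5 = 3.8913
beam 6: φ=90°, α=15°
  dir = (cos 15°, sin 15°) = (0.9659, 0.2588); from cell (4,5)
  next x-line at t=0.3831, next y-line at t=1.3909; Δt_x=1.0353, Δt_y=3.8637
    x: enter (5,5) at t=0.3831
    y: enter (5,6) at t=1.3909
    x: enter (6,6) at t=1.4183
    x: enter (7,6) at t=2.4536
    x: enter (8,6) at t=3.4889 ← occupied
  → r_6 = 3.4889
beam 7: φ=135°, α=60°
  dir = (cos 60°, sin 60°) = (0.5000, 0.8660); from cell (4,5)
  next x-line at t=0.7400, next y-line at t=0.4157; Δt_x=2.0000, Δt_y=1.1547
    y: enter (4,6) at t=0.4157
    x: enter (5,6) at t=0.7400
    y: enter (5,7) at t=1.5704
    y: enter (5,8) at t=2.7251
    x: enter (6,8) at t=2.7400
    y: enter (6,9) at t=3.8798 ← occupied
  → r_7 = 3.8798

ranges = [0.7275, 3.7581, 5.3578, 4.8037, 3.8913, 3.4889, 3.8798]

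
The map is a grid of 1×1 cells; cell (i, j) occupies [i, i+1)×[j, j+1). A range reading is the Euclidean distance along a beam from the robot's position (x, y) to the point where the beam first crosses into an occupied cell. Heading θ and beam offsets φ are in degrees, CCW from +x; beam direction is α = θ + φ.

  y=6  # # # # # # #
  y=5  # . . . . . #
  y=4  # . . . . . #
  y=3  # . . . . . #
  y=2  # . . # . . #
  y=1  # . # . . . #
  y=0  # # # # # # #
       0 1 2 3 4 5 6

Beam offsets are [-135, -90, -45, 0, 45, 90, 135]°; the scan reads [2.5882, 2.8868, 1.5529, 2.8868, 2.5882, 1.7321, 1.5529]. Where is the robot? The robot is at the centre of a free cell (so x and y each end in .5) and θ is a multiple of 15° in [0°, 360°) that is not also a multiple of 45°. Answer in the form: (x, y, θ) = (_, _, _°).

(x, y, θ) = (3.5, 4.5, 330°)

Candidates: 23 free-cell centres × 16 headings = 368 poses. Raycast each; keep the one whose scan matches to 4 dp.
  (3.5, 5.5, 120°): beam 2 = 1.0000 ≠ 2.8868 ✗
  (3.5, 5.5, 210°): beam 1 = 0.5176 ≠ 2.5882 ✗
  (1.5, 4.5, 210°): beam 1 = 1.5529 ≠ 2.5882 ✗
  …
  (3.5, 4.5, 330°): r_1=2.5882, r_2=2.8868, r_3=1.5529, r_4=2.8868, r_5=2.5882, r_6=1.7321, r_7=1.5529 — all match ✓
Only this pose fits every beam.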